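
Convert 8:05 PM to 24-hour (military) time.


Input: 8:05 PM
PM: 8 + 12 = 20

20:05


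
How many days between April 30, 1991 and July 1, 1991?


From April 30, 1991 to July 1, 1991
Rest of April 1991: 30 - 30 = 0
Full months: May 31, June 30
Days into July 1991: 1
Total = 0 + 31 + 30 + 1 = 62 days

62 days


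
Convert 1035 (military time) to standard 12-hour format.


Hour: 10
10 < 12 → AM

10:35 AM


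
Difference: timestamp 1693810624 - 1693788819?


Difference = 1693810624 - 1693788819 = 21805 seconds
In hours: 21805 / 3600 ≈ 6.1
In days: 21805 / 86400 ≈ 0.25

21805 seconds (6.1 hours / 0.25 days)


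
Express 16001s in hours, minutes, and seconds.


Hours: 16001 ÷ 3600 = 4 remainder 1601
Minutes: 1601 ÷ 60 = 26 remainder 41
Seconds: 41

4h 26m 41s


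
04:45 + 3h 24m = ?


Start: 285 minutes from midnight
Add: 204 minutes
Total: 489 minutes
Hours: 489 ÷ 60 = 8 remainder 9

08:09


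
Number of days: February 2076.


29 days

Month: February (month 2)
February: 28 or 29 (leap year)
2076 leap year? Yes


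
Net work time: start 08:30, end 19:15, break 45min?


10h 0m (600 minutes)

Total time = (19×60+15) - (8×60+30)
= 1155 - 510 = 645 min
Minus break: 645 - 45 = 600 min
= 10h 0m


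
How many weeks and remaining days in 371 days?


Weeks: 371 ÷ 7 = 53 remainder 0

53 weeks 0 days


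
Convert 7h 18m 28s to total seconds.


26308 seconds

Hours: 7 × 3600 = 25200
Minutes: 18 × 60 = 1080
Seconds: 28
Total = 25200 + 1080 + 28 = 26308


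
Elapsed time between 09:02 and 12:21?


3h 19m

End time in minutes: 12×60 + 21 = 741
Start time in minutes: 9×60 + 2 = 542
Difference = 741 - 542 = 199 minutes
= 3 hours 19 minutes


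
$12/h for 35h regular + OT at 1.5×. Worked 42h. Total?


$546.00

Regular: 35h × $12 = $420.00
Overtime: 42 - 35 = 7h
OT pay: 7h × $12 × 1.5 = $126.00
Total = $420.00 + $126.00 = $546.00


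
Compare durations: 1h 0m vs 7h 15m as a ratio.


Duration 1: 60 minutes
Duration 2: 435 minutes
Ratio = 60:435
GCD = 15
Simplified = 4:29
As a decimal: 4/29 ≈ 0.14

4:29 (0.14)


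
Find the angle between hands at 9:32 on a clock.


94.0°

Hour hand = 9×30 + 32×0.5 = 286.0°
Minute hand = 32×6 = 192°
Difference = |286.0 - 192| = 94.0°


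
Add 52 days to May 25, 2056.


July 16, 2056

Start: May 25, 2056
Add 52 days
May 25 → June 1: 31 - 25 + 1 = 7 days (52 - 7 = 45 left)
June 1 → July 1: 30 - 1 + 1 = 30 days (45 - 30 = 15 left)
July 1 + 15 = July 16, 2056


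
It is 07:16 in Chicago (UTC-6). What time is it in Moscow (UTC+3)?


16:16

Time difference = UTC+3 - UTC-6 = +9 hours
New hour = (7 + 9) mod 24
= 16 mod 24 = 16
Minutes unchanged → 16:16


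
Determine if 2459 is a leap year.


Rules: divisible by 4 AND (not by 100 OR by 400)
2459 ÷ 4 = 614 remainder 3 → not divisible by 4
Not divisible by 4 → not a leap year

No


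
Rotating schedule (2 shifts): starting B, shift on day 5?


Shifts: A, B
Start: B (index 1)
Day 5: (1 + 5 - 1) mod 2
= 5 mod 2
= 1
Index 1 → shift B

Shift B


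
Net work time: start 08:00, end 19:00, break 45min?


Total time = (19×60+0) - (8×60+0)
= 1140 - 480 = 660 min
Minus break: 660 - 45 = 615 min
= 10h 15m

10h 15m (615 minutes)


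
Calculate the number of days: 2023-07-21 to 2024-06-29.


344 days

From July 21, 2023 to June 29, 2024
Rest of July 2023: 31 - 21 = 10
Full months: August 31, September 30, October 31, November 30, December 31, January 31, February 2024 29, March 31, April 30, May 31
Days into June 2024: 29
Total = 10 + 31 + 30 + 31 + 30 + 31 + 31 + 29 + 31 + 30 + 31 + 29 = 344 days


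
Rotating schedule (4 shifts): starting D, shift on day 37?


Shift D

Shifts: A, B, C, D
Start: D (index 3)
Day 37: (3 + 37 - 1) mod 4
= 39 mod 4
= 3
Index 3 → shift D


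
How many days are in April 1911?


30 days

Month: April (month 4)
April has 30 days


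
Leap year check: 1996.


Yes

Rules: divisible by 4 AND (not by 100 OR by 400)
1996 ÷ 4 = 499 exactly → divisible by 4
1996 ÷ 100 = 19 remainder 96 → not divisible by 100
Divisible by 4 but not by 100 → leap year


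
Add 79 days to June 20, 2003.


Start: June 20, 2003
Add 79 days
June 20 → July 1: 30 - 20 + 1 = 11 days (79 - 11 = 68 left)
July 1 → August 1: 31 - 1 + 1 = 31 days (68 - 31 = 37 left)
August 1 → September 1: 31 - 1 + 1 = 31 days (37 - 31 = 6 left)
September 1 + 6 = September 7, 2003

September 7, 2003


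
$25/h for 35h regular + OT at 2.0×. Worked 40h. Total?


$1125.00

Regular: 35h × $25 = $875.00
Overtime: 40 - 35 = 5h
OT pay: 5h × $25 × 2.0 = $250.00
Total = $875.00 + $250.00 = $1125.00


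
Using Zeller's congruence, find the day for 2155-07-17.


Zeller's congruence:
q=17, m=7, k=55, j=21
h = (17 + ⌊13×8/5⌋ + 55 + ⌊55/4⌋ + ⌊21/4⌋ - 2×21) mod 7
= (17 + 20 + 55 + 13 + 5 - 42) mod 7
= 68 mod 7 = 5
h=5 → Thursday

Thursday


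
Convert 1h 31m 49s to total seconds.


5509 seconds

Hours: 1 × 3600 = 3600
Minutes: 31 × 60 = 1860
Seconds: 49
Total = 3600 + 1860 + 49 = 5509


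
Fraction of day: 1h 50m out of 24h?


Total minutes: 1×60 + 50 = 110
Day = 24×60 = 1440 minutes
Fraction = 110/1440 ≈ 0.0764
As a percentage: 110/1440 × 100 ≈ 7.64%

0.0764 (7.64%)


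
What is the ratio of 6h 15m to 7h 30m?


5:6 (0.83)

Duration 1: 375 minutes
Duration 2: 450 minutes
Ratio = 375:450
GCD = 75
Simplified = 5:6
As a decimal: 5/6 ≈ 0.83


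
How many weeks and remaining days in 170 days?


Weeks: 170 ÷ 7 = 24 remainder 2

24 weeks 2 days


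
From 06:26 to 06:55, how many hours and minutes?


End time in minutes: 6×60 + 55 = 415
Start time in minutes: 6×60 + 26 = 386
Difference = 415 - 386 = 29 minutes
= 0 hours 29 minutes

0h 29m


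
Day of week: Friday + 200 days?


Start: Friday (index 4)
(4 + 200) mod 7
= 204 mod 7
= 1
Index 1 → Tuesday

Tuesday


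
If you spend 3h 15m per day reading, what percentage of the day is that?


Time: 195 minutes
Day: 1440 minutes
Percentage = (195/1440) × 100 ≈ 13.5%

13.5%


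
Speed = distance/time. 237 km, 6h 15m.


Distance: 237 km
Time: 6h 15m = 375 min = 375/60 = 25/4 hours
Speed = 237 ÷ (25/4) = 237 × 4 / 25 = 948/25 ≈ 37.9 km/h

37.9 km/h


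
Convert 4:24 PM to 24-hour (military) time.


Input: 4:24 PM
PM: 4 + 12 = 16

16:24


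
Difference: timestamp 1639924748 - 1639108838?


815910 seconds (226.6 hours / 9.44 days)

Difference = 1639924748 - 1639108838 = 815910 seconds
In hours: 815910 / 3600 ≈ 226.6
In days: 815910 / 86400 ≈ 9.44


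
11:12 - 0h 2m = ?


Start: 672 minutes from midnight
Subtract: 2 minutes
Remaining: 672 - 2 = 670
Hours: 11, Minutes: 10

11:10


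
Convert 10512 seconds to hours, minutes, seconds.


2h 55m 12s

Hours: 10512 ÷ 3600 = 2 remainder 3312
Minutes: 3312 ÷ 60 = 55 remainder 12
Seconds: 12


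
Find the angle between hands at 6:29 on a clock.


Hour hand = 6×30 + 29×0.5 = 194.5°
Minute hand = 29×6 = 174°
Difference = |194.5 - 174| = 20.5°

20.5°


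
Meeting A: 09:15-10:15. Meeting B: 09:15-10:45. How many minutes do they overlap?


Meeting A: 555-615 (in minutes from midnight)
Meeting B: 555-645
Overlap start = max(555, 555) = 555
Overlap end = min(615, 645) = 615
Overlap = max(0, 615 - 555) = 60 min

60 minutes


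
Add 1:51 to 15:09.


Start: 909 minutes from midnight
Add: 111 minutes
Total: 1020 minutes
Hours: 1020 ÷ 60 = 17 remainder 0

17:00


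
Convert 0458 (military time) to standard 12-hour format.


4:58 AM

Hour: 4
4 < 12 → AM


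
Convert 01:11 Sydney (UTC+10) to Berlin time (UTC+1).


16:11 (previous day)

Time difference = UTC+1 - UTC+10 = -9 hours
New hour = (1 -9) mod 24
= -8 mod 24 = 16
Minutes unchanged → 16:11; -8 < 0 → previous day


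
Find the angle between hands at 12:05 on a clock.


Hour hand (12 ≡ 0 on the dial): 0×30 + 5×0.5 = 2.5°
Minute hand = 5×6 = 30°
Difference = |2.5 - 30| = 27.5°

27.5°


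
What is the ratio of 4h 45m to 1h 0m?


Duration 1: 285 minutes
Duration 2: 60 minutes
Ratio = 285:60
GCD = 15
Simplified = 19:4
As a decimal: 19/4 = 4.75

19:4 (4.75)


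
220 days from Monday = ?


Start: Monday (index 0)
(0 + 220) mod 7
= 220 mod 7
= 3
Index 3 → Thursday

Thursday


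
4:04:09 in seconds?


14649 seconds

Hours: 4 × 3600 = 14400
Minutes: 4 × 60 = 240
Seconds: 9
Total = 14400 + 240 + 9 = 14649


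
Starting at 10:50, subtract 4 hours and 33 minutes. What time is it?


06:17

Start: 650 minutes from midnight
Subtract: 273 minutes
Remaining: 650 - 273 = 377
Hours: 6, Minutes: 17


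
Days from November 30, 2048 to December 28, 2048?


From November 30, 2048 to December 28, 2048
Rest of November 2048: 30 - 30 = 0
Days into December 2048: 28
Total = 0 + 28 = 28 days

28 days


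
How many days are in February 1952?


Month: February (month 2)
February: 28 or 29 (leap year)
1952 leap year? Yes

29 days


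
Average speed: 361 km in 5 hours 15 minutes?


68.8 km/h

Distance: 361 km
Time: 5h 15m = 315 min = 315/60 = 21/4 hours
Speed = 361 ÷ (21/4) = 361 × 4 / 21 = 1444/21 ≈ 68.8 km/h


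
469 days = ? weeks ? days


Weeks: 469 ÷ 7 = 67 remainder 0

67 weeks 0 days


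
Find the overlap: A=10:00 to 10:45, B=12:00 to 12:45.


0 minutes

Meeting A: 600-645 (in minutes from midnight)
Meeting B: 720-765
Overlap start = max(600, 720) = 720
Overlap end = min(645, 765) = 645
Overlap = max(0, 645 - 720) = 0 min


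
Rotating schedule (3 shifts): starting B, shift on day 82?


Shift B

Shifts: A, B, C
Start: B (index 1)
Day 82: (1 + 82 - 1) mod 3
= 82 mod 3
= 1
Index 1 → shift B


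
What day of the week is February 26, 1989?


Zeller's congruence:
q=26, m=14, k=88, j=19
h = (26 + ⌊13×15/5⌋ + 88 + ⌊88/4⌋ + ⌊19/4⌋ - 2×19) mod 7
= (26 + 39 + 88 + 22 + 4 - 38) mod 7
= 141 mod 7 = 1
h=1 → Sunday

Sunday


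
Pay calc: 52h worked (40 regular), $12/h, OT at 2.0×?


Regular: 40h × $12 = $480.00
Overtime: 52 - 40 = 12h
OT pay: 12h × $12 × 2.0 = $288.00
Total = $480.00 + $288.00 = $768.00

$768.00


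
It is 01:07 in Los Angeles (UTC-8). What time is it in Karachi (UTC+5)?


14:07

Time difference = UTC+5 - UTC-8 = +13 hours
New hour = (1 + 13) mod 24
= 14 mod 24 = 14
Minutes unchanged → 14:07


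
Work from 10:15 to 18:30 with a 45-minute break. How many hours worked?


Total time = (18×60+30) - (10×60+15)
= 1110 - 615 = 495 min
Minus break: 495 - 45 = 450 min
= 7h 30m

7h 30m (450 minutes)


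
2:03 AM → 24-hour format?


02:03

Input: 2:03 AM
AM hour stays: 2


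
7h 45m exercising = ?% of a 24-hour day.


Time: 465 minutes
Day: 1440 minutes
Percentage = (465/1440) × 100 ≈ 32.3%

32.3%


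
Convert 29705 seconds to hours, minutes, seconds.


Hours: 29705 ÷ 3600 = 8 remainder 905
Minutes: 905 ÷ 60 = 15 remainder 5
Seconds: 5

8h 15m 5s


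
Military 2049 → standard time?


Hour: 20
20 - 12 = 8 → PM

8:49 PM


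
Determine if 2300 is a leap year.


Rules: divisible by 4 AND (not by 100 OR by 400)
2300 ÷ 4 = 575 exactly → divisible by 4
2300 ÷ 100 = 23 exactly → divisible by 100
2300 ÷ 400 = 5 remainder 300 → not divisible by 400
Divisible by 100 but not by 400 → not a leap year

No


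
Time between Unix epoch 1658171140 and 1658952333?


781193 seconds (217.0 hours / 9.04 days)

Difference = 1658952333 - 1658171140 = 781193 seconds
In hours: 781193 / 3600 ≈ 217.0
In days: 781193 / 86400 ≈ 9.04


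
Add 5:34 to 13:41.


19:15

Start: 821 minutes from midnight
Add: 334 minutes
Total: 1155 minutes
Hours: 1155 ÷ 60 = 19 remainder 15


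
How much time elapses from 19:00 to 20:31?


1h 31m

End time in minutes: 20×60 + 31 = 1231
Start time in minutes: 19×60 + 0 = 1140
Difference = 1231 - 1140 = 91 minutes
= 1 hours 31 minutes


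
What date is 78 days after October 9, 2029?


December 26, 2029

Start: October 9, 2029
Add 78 days
October 9 → November 1: 31 - 9 + 1 = 23 days (78 - 23 = 55 left)
November 1 → December 1: 30 - 1 + 1 = 30 days (55 - 30 = 25 left)
December 1 + 25 = December 26, 2029


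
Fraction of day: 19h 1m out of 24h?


0.7924 (79.24%)

Total minutes: 19×60 + 1 = 1141
Day = 24×60 = 1440 minutes
Fraction = 1141/1440 ≈ 0.7924
As a percentage: 1141/1440 × 100 ≈ 79.24%


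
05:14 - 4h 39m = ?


00:35

Start: 314 minutes from midnight
Subtract: 279 minutes
Remaining: 314 - 279 = 35
Hours: 0, Minutes: 35


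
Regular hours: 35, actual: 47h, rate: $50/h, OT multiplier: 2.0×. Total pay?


Regular: 35h × $50 = $1750.00
Overtime: 47 - 35 = 12h
OT pay: 12h × $50 × 2.0 = $1200.00
Total = $1750.00 + $1200.00 = $2950.00

$2950.00


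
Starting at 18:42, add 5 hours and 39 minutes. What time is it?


Start: 1122 minutes from midnight
Add: 339 minutes
Total: 1461 minutes
Hours: 1461 ÷ 60 = 24 remainder 21
24 ≥ 24 → 24 - 24 = 0 (next day)

00:21 (next day)


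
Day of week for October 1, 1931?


Zeller's congruence:
q=1, m=10, k=31, j=19
h = (1 + ⌊13×11/5⌋ + 31 + ⌊31/4⌋ + ⌊19/4⌋ - 2×19) mod 7
= (1 + 28 + 31 + 7 + 4 - 38) mod 7
= 33 mod 7 = 5
h=5 → Thursday

Thursday


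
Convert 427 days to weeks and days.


61 weeks 0 days

Weeks: 427 ÷ 7 = 61 remainder 0


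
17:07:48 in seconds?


Hours: 17 × 3600 = 61200
Minutes: 7 × 60 = 420
Seconds: 48
Total = 61200 + 420 + 48 = 61668

61668 seconds


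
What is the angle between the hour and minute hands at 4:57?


Hour hand = 4×30 + 57×0.5 = 148.5°
Minute hand = 57×6 = 342°
Difference = |148.5 - 342| = 193.5°
Since > 180°: 360 - 193.5 = 166.5°

166.5°


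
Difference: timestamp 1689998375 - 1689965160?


Difference = 1689998375 - 1689965160 = 33215 seconds
In hours: 33215 / 3600 ≈ 9.2
In days: 33215 / 86400 ≈ 0.38

33215 seconds (9.2 hours / 0.38 days)


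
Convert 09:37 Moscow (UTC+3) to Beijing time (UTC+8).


14:37

Time difference = UTC+8 - UTC+3 = +5 hours
New hour = (9 + 5) mod 24
= 14 mod 24 = 14
Minutes unchanged → 14:37


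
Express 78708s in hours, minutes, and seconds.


Hours: 78708 ÷ 3600 = 21 remainder 3108
Minutes: 3108 ÷ 60 = 51 remainder 48
Seconds: 48

21h 51m 48s


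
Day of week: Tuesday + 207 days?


Start: Tuesday (index 1)
(1 + 207) mod 7
= 208 mod 7
= 5
Index 5 → Saturday

Saturday


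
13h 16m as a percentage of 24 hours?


0.5528 (55.28%)

Total minutes: 13×60 + 16 = 796
Day = 24×60 = 1440 minutes
Fraction = 796/1440 ≈ 0.5528
As a percentage: 796/1440 × 100 ≈ 55.28%


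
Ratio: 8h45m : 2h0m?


Duration 1: 525 minutes
Duration 2: 120 minutes
Ratio = 525:120
GCD = 15
Simplified = 35:8
As a decimal: 35/8 ≈ 4.38

35:8 (4.38)


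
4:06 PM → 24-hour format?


Input: 4:06 PM
PM: 4 + 12 = 16

16:06


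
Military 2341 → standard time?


11:41 PM

Hour: 23
23 - 12 = 11 → PM


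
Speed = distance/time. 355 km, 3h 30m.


Distance: 355 km
Time: 3h 30m = 210 min = 210/60 = 7/2 hours
Speed = 355 ÷ (7/2) = 355 × 2 / 7 = 710/7 ≈ 101.4 km/h

101.4 km/h


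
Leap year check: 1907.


No

Rules: divisible by 4 AND (not by 100 OR by 400)
1907 ÷ 4 = 476 remainder 3 → not divisible by 4
Not divisible by 4 → not a leap year


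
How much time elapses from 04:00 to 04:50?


0h 50m

End time in minutes: 4×60 + 50 = 290
Start time in minutes: 4×60 + 0 = 240
Difference = 290 - 240 = 50 minutes
= 0 hours 50 minutes


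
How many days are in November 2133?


Month: November (month 11)
November has 30 days

30 days


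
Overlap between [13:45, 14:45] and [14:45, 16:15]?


Meeting A: 825-885 (in minutes from midnight)
Meeting B: 885-975
Overlap start = max(825, 885) = 885
Overlap end = min(885, 975) = 885
Overlap = max(0, 885 - 885) = 0 min

0 minutes


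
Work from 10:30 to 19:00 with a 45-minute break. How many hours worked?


Total time = (19×60+0) - (10×60+30)
= 1140 - 630 = 510 min
Minus break: 510 - 45 = 465 min
= 7h 45m

7h 45m (465 minutes)


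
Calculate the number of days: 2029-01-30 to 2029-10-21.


From January 30, 2029 to October 21, 2029
Rest of January 2029: 31 - 30 = 1
Full months: February 2029 28, March 31, April 30, May 31, June 30, July 31, August 31, September 30
Days into October 2029: 21
Total = 1 + 28 + 31 + 30 + 31 + 30 + 31 + 31 + 30 + 21 = 264 days

264 days


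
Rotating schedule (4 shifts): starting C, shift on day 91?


Shifts: A, B, C, D
Start: C (index 2)
Day 91: (2 + 91 - 1) mod 4
= 92 mod 4
= 0
Index 0 → shift A

Shift A


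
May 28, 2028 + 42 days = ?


July 9, 2028

Start: May 28, 2028
Add 42 days
May 28 → June 1: 31 - 28 + 1 = 4 days (42 - 4 = 38 left)
June 1 → July 1: 30 - 1 + 1 = 30 days (38 - 30 = 8 left)
July 1 + 8 = July 9, 2028


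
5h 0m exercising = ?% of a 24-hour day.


20.8%

Time: 300 minutes
Day: 1440 minutes
Percentage = (300/1440) × 100 ≈ 20.8%


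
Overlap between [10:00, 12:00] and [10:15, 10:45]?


Meeting A: 600-720 (in minutes from midnight)
Meeting B: 615-645
Overlap start = max(600, 615) = 615
Overlap end = min(720, 645) = 645
Overlap = max(0, 645 - 615) = 30 min

30 minutes


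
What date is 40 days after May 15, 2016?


June 24, 2016

Start: May 15, 2016
Add 40 days
May 15 → June 1: 31 - 15 + 1 = 17 days (40 - 17 = 23 left)
June 1 + 23 = June 24, 2016


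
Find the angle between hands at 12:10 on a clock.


55.0°

Hour hand (12 ≡ 0 on the dial): 0×30 + 10×0.5 = 5.0°
Minute hand = 10×6 = 60°
Difference = |5.0 - 60| = 55.0°


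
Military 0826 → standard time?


8:26 AM

Hour: 8
8 < 12 → AM


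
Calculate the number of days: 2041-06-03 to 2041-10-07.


From June 3, 2041 to October 7, 2041
Rest of June 2041: 30 - 3 = 27
Full months: July 31, August 31, September 30
Days into October 2041: 7
Total = 27 + 31 + 31 + 30 + 7 = 126 days

126 days


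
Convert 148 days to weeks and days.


Weeks: 148 ÷ 7 = 21 remainder 1

21 weeks 1 days


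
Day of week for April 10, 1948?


Zeller's congruence:
q=10, m=4, k=48, j=19
h = (10 + ⌊13×5/5⌋ + 48 + ⌊48/4⌋ + ⌊19/4⌋ - 2×19) mod 7
= (10 + 13 + 48 + 12 + 4 - 38) mod 7
= 49 mod 7 = 0
h=0 → Saturday

Saturday


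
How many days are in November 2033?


30 days

Month: November (month 11)
November has 30 days


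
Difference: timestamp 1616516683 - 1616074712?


Difference = 1616516683 - 1616074712 = 441971 seconds
In hours: 441971 / 3600 ≈ 122.8
In days: 441971 / 86400 ≈ 5.12

441971 seconds (122.8 hours / 5.12 days)


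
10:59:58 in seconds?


Hours: 10 × 3600 = 36000
Minutes: 59 × 60 = 3540
Seconds: 58
Total = 36000 + 3540 + 58 = 39598

39598 seconds


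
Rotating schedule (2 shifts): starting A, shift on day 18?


Shift B

Shifts: A, B
Start: A (index 0)
Day 18: (0 + 18 - 1) mod 2
= 17 mod 2
= 1
Index 1 → shift B


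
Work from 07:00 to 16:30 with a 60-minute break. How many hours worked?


8h 30m (510 minutes)

Total time = (16×60+30) - (7×60+0)
= 990 - 420 = 570 min
Minus break: 570 - 60 = 510 min
= 8h 30m


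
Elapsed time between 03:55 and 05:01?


End time in minutes: 5×60 + 1 = 301
Start time in minutes: 3×60 + 55 = 235
Difference = 301 - 235 = 66 minutes
= 1 hours 6 minutes

1h 6m


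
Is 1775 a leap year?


No

Rules: divisible by 4 AND (not by 100 OR by 400)
1775 ÷ 4 = 443 remainder 3 → not divisible by 4
Not divisible by 4 → not a leap year


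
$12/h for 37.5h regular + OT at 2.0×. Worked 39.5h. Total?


$498.00

Regular: 37.5h × $12 = $450.00
Overtime: 39.5 - 37.5 = 2.0h
OT pay: 2.0h × $12 × 2.0 = $48.00
Total = $450.00 + $48.00 = $498.00


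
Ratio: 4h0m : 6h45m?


16:27 (0.59)

Duration 1: 240 minutes
Duration 2: 405 minutes
Ratio = 240:405
GCD = 15
Simplified = 16:27
As a decimal: 16/27 ≈ 0.59


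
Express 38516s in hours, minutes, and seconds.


10h 41m 56s

Hours: 38516 ÷ 3600 = 10 remainder 2516
Minutes: 2516 ÷ 60 = 41 remainder 56
Seconds: 56


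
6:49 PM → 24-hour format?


18:49

Input: 6:49 PM
PM: 6 + 12 = 18


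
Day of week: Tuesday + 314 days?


Monday

Start: Tuesday (index 1)
(1 + 314) mod 7
= 315 mod 7
= 0
Index 0 → Monday


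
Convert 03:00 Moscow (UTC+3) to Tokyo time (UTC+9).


Time difference = UTC+9 - UTC+3 = +6 hours
New hour = (3 + 6) mod 24
= 9 mod 24 = 9
Minutes unchanged → 09:00

09:00


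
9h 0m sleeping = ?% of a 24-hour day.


37.5%

Time: 540 minutes
Day: 1440 minutes
Percentage = (540/1440) × 100 = 37.5%


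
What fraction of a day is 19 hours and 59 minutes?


0.8326 (83.26%)

Total minutes: 19×60 + 59 = 1199
Day = 24×60 = 1440 minutes
Fraction = 1199/1440 ≈ 0.8326
As a percentage: 1199/1440 × 100 ≈ 83.26%


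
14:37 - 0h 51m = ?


Start: 877 minutes from midnight
Subtract: 51 minutes
Remaining: 877 - 51 = 826
Hours: 13, Minutes: 46

13:46


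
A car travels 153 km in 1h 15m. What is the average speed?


Distance: 153 km
Time: 1h 15m = 75 min = 75/60 = 5/4 hours
Speed = 153 ÷ (5/4) = 153 × 4 / 5 = 612/5 = 122.4 km/h

122.4 km/h


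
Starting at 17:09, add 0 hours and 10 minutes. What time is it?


Start: 1029 minutes from midnight
Add: 10 minutes
Total: 1039 minutes
Hours: 1039 ÷ 60 = 17 remainder 19

17:19


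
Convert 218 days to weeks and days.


31 weeks 1 days

Weeks: 218 ÷ 7 = 31 remainder 1


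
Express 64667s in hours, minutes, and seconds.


17h 57m 47s

Hours: 64667 ÷ 3600 = 17 remainder 3467
Minutes: 3467 ÷ 60 = 57 remainder 47
Seconds: 47


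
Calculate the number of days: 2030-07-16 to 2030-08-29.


From July 16, 2030 to August 29, 2030
Rest of July 2030: 31 - 16 = 15
Days into August 2030: 29
Total = 15 + 29 = 44 days

44 days


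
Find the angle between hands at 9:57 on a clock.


Hour hand = 9×30 + 57×0.5 = 298.5°
Minute hand = 57×6 = 342°
Difference = |298.5 - 342| = 43.5°

43.5°


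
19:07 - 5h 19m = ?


Start: 1147 minutes from midnight
Subtract: 319 minutes
Remaining: 1147 - 319 = 828
Hours: 13, Minutes: 48

13:48


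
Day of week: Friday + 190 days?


Saturday

Start: Friday (index 4)
(4 + 190) mod 7
= 194 mod 7
= 5
Index 5 → Saturday


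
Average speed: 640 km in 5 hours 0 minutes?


128.0 km/h

Distance: 640 km
Time: 5 hours
Speed = 640 / 5 = 128.0 km/h


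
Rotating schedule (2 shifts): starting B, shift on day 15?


Shift B

Shifts: A, B
Start: B (index 1)
Day 15: (1 + 15 - 1) mod 2
= 15 mod 2
= 1
Index 1 → shift B


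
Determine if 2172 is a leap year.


Rules: divisible by 4 AND (not by 100 OR by 400)
2172 ÷ 4 = 543 exactly → divisible by 4
2172 ÷ 100 = 21 remainder 72 → not divisible by 100
Divisible by 4 but not by 100 → leap year

Yes


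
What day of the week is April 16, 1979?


Zeller's congruence:
q=16, m=4, k=79, j=19
h = (16 + ⌊13×5/5⌋ + 79 + ⌊79/4⌋ + ⌊19/4⌋ - 2×19) mod 7
= (16 + 13 + 79 + 19 + 4 - 38) mod 7
= 93 mod 7 = 2
h=2 → Monday

Monday


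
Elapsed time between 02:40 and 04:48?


2h 8m

End time in minutes: 4×60 + 48 = 288
Start time in minutes: 2×60 + 40 = 160
Difference = 288 - 160 = 128 minutes
= 2 hours 8 minutes


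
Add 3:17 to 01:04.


04:21

Start: 64 minutes from midnight
Add: 197 minutes
Total: 261 minutes
Hours: 261 ÷ 60 = 4 remainder 21


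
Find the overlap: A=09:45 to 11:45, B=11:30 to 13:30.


15 minutes

Meeting A: 585-705 (in minutes from midnight)
Meeting B: 690-810
Overlap start = max(585, 690) = 690
Overlap end = min(705, 810) = 705
Overlap = max(0, 705 - 690) = 15 min


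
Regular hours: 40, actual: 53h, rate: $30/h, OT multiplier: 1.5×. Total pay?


Regular: 40h × $30 = $1200.00
Overtime: 53 - 40 = 13h
OT pay: 13h × $30 × 1.5 = $585.00
Total = $1200.00 + $585.00 = $1785.00

$1785.00


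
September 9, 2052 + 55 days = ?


Start: September 9, 2052
Add 55 days
September 9 → October 1: 30 - 9 + 1 = 22 days (55 - 22 = 33 left)
October 1 → November 1: 31 - 1 + 1 = 31 days (33 - 31 = 2 left)
November 1 + 2 = November 3, 2052

November 3, 2052


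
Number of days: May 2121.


31 days

Month: May (month 5)
May has 31 days


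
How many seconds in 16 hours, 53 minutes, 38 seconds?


Hours: 16 × 3600 = 57600
Minutes: 53 × 60 = 3180
Seconds: 38
Total = 57600 + 3180 + 38 = 60818

60818 seconds


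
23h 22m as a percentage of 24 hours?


0.9736 (97.36%)

Total minutes: 23×60 + 22 = 1402
Day = 24×60 = 1440 minutes
Fraction = 1402/1440 ≈ 0.9736
As a percentage: 1402/1440 × 100 ≈ 97.36%


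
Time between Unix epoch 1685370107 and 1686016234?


Difference = 1686016234 - 1685370107 = 646127 seconds
In hours: 646127 / 3600 ≈ 179.5
In days: 646127 / 86400 ≈ 7.48

646127 seconds (179.5 hours / 7.48 days)


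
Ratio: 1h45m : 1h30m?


Duration 1: 105 minutes
Duration 2: 90 minutes
Ratio = 105:90
GCD = 15
Simplified = 7:6
As a decimal: 7/6 ≈ 1.17

7:6 (1.17)


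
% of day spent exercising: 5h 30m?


Time: 330 minutes
Day: 1440 minutes
Percentage = (330/1440) × 100 ≈ 22.9%

22.9%


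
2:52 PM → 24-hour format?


Input: 2:52 PM
PM: 2 + 12 = 14

14:52


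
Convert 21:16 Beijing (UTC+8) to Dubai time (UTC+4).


17:16

Time difference = UTC+4 - UTC+8 = -4 hours
New hour = (21 -4) mod 24
= 17 mod 24 = 17
Minutes unchanged → 17:16


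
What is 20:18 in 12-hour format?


Hour: 20
20 - 12 = 8 → PM

8:18 PM


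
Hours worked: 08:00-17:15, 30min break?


8h 45m (525 minutes)

Total time = (17×60+15) - (8×60+0)
= 1035 - 480 = 555 min
Minus break: 555 - 30 = 525 min
= 8h 45m


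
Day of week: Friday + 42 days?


Friday

Start: Friday (index 4)
(4 + 42) mod 7
= 46 mod 7
= 4
Index 4 → Friday


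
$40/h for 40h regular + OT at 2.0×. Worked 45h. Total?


Regular: 40h × $40 = $1600.00
Overtime: 45 - 40 = 5h
OT pay: 5h × $40 × 2.0 = $400.00
Total = $1600.00 + $400.00 = $2000.00

$2000.00


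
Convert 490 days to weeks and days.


70 weeks 0 days

Weeks: 490 ÷ 7 = 70 remainder 0


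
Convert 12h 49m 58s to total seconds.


46198 seconds

Hours: 12 × 3600 = 43200
Minutes: 49 × 60 = 2940
Seconds: 58
Total = 43200 + 2940 + 58 = 46198


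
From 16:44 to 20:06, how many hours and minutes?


3h 22m

End time in minutes: 20×60 + 6 = 1206
Start time in minutes: 16×60 + 44 = 1004
Difference = 1206 - 1004 = 202 minutes
= 3 hours 22 minutes


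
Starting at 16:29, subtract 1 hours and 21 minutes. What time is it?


Start: 989 minutes from midnight
Subtract: 81 minutes
Remaining: 989 - 81 = 908
Hours: 15, Minutes: 8

15:08


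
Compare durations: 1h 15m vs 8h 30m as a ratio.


5:34 (0.15)

Duration 1: 75 minutes
Duration 2: 510 minutes
Ratio = 75:510
GCD = 15
Simplified = 5:34
As a decimal: 5/34 ≈ 0.15


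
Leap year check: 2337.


Rules: divisible by 4 AND (not by 100 OR by 400)
2337 ÷ 4 = 584 remainder 1 → not divisible by 4
Not divisible by 4 → not a leap year

No


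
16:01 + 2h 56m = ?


Start: 961 minutes from midnight
Add: 176 minutes
Total: 1137 minutes
Hours: 1137 ÷ 60 = 18 remainder 57

18:57


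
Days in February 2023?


Month: February (month 2)
February: 28 or 29 (leap year)
2023 leap year? No

28 days


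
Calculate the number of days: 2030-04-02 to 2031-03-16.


348 days

From April 2, 2030 to March 16, 2031
Rest of April 2030: 30 - 2 = 28
Full months: May 31, June 30, July 31, August 31, September 30, October 31, November 30, December 31, January 31, February 2031 28
Days into March 2031: 16
Total = 28 + 31 + 30 + 31 + 31 + 30 + 31 + 30 + 31 + 31 + 28 + 16 = 348 days


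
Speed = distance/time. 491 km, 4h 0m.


122.8 km/h

Distance: 491 km
Time: 4 hours
Speed = 491 / 4 ≈ 122.8 km/h


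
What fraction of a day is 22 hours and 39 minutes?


0.9438 (94.38%)

Total minutes: 22×60 + 39 = 1359
Day = 24×60 = 1440 minutes
Fraction = 1359/1440 ≈ 0.9438
As a percentage: 1359/1440 × 100 ≈ 94.38%


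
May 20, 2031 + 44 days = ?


Start: May 20, 2031
Add 44 days
May 20 → June 1: 31 - 20 + 1 = 12 days (44 - 12 = 32 left)
June 1 → July 1: 30 - 1 + 1 = 30 days (32 - 30 = 2 left)
July 1 + 2 = July 3, 2031

July 3, 2031


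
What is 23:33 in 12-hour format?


11:33 PM

Hour: 23
23 - 12 = 11 → PM


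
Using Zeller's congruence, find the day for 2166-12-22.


Zeller's congruence:
q=22, m=12, k=66, j=21
h = (22 + ⌊13×13/5⌋ + 66 + ⌊66/4⌋ + ⌊21/4⌋ - 2×21) mod 7
= (22 + 33 + 66 + 16 + 5 - 42) mod 7
= 100 mod 7 = 2
h=2 → Monday

Monday


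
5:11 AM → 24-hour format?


05:11

Input: 5:11 AM
AM hour stays: 5


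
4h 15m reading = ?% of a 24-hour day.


17.7%

Time: 255 minutes
Day: 1440 minutes
Percentage = (255/1440) × 100 ≈ 17.7%


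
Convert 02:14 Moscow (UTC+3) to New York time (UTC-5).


Time difference = UTC-5 - UTC+3 = -8 hours
New hour = (2 -8) mod 24
= -6 mod 24 = 18
Minutes unchanged → 18:14; -6 < 0 → previous day

18:14 (previous day)


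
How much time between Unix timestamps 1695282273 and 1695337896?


55623 seconds (15.5 hours / 0.64 days)

Difference = 1695337896 - 1695282273 = 55623 seconds
In hours: 55623 / 3600 ≈ 15.5
In days: 55623 / 86400 ≈ 0.64


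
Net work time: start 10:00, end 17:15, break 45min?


Total time = (17×60+15) - (10×60+0)
= 1035 - 600 = 435 min
Minus break: 435 - 45 = 390 min
= 6h 30m

6h 30m (390 minutes)


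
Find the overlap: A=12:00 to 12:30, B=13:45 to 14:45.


0 minutes

Meeting A: 720-750 (in minutes from midnight)
Meeting B: 825-885
Overlap start = max(720, 825) = 825
Overlap end = min(750, 885) = 750
Overlap = max(0, 750 - 825) = 0 min


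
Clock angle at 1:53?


98.5°

Hour hand = 1×30 + 53×0.5 = 56.5°
Minute hand = 53×6 = 318°
Difference = |56.5 - 318| = 261.5°
Since > 180°: 360 - 261.5 = 98.5°


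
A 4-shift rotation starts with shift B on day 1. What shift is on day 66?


Shifts: A, B, C, D
Start: B (index 1)
Day 66: (1 + 66 - 1) mod 4
= 66 mod 4
= 2
Index 2 → shift C

Shift C


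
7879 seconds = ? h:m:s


2h 11m 19s

Hours: 7879 ÷ 3600 = 2 remainder 679
Minutes: 679 ÷ 60 = 11 remainder 19
Seconds: 19


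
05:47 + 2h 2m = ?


07:49

Start: 347 minutes from midnight
Add: 122 minutes
Total: 469 minutes
Hours: 469 ÷ 60 = 7 remainder 49


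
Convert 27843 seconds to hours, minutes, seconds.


Hours: 27843 ÷ 3600 = 7 remainder 2643
Minutes: 2643 ÷ 60 = 44 remainder 3
Seconds: 3

7h 44m 3s


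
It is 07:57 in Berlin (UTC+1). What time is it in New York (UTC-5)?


01:57

Time difference = UTC-5 - UTC+1 = -6 hours
New hour = (7 -6) mod 24
= 1 mod 24 = 1
Minutes unchanged → 01:57


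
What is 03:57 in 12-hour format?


3:57 AM

Hour: 3
3 < 12 → AM


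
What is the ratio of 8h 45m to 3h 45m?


Duration 1: 525 minutes
Duration 2: 225 minutes
Ratio = 525:225
GCD = 75
Simplified = 7:3
As a decimal: 7/3 ≈ 2.33

7:3 (2.33)


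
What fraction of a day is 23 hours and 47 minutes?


Total minutes: 23×60 + 47 = 1427
Day = 24×60 = 1440 minutes
Fraction = 1427/1440 ≈ 0.9910
As a percentage: 1427/1440 × 100 ≈ 99.10%

0.9910 (99.10%)


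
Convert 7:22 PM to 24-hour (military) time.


19:22

Input: 7:22 PM
PM: 7 + 12 = 19


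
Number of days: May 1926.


31 days

Month: May (month 5)
May has 31 days


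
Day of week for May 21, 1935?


Tuesday

Zeller's congruence:
q=21, m=5, k=35, j=19
h = (21 + ⌊13×6/5⌋ + 35 + ⌊35/4⌋ + ⌊19/4⌋ - 2×19) mod 7
= (21 + 15 + 35 + 8 + 4 - 38) mod 7
= 45 mod 7 = 3
h=3 → Tuesday


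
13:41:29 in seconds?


49289 seconds

Hours: 13 × 3600 = 46800
Minutes: 41 × 60 = 2460
Seconds: 29
Total = 46800 + 2460 + 29 = 49289


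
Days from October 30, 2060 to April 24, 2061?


From October 30, 2060 to April 24, 2061
Rest of October 2060: 31 - 30 = 1
Full months: November 30, December 31, January 31, February 2061 28, March 31
Days into April 2061: 24
Total = 1 + 30 + 31 + 31 + 28 + 31 + 24 = 176 days

176 days


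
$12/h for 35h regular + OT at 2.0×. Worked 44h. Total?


Regular: 35h × $12 = $420.00
Overtime: 44 - 35 = 9h
OT pay: 9h × $12 × 2.0 = $216.00
Total = $420.00 + $216.00 = $636.00

$636.00


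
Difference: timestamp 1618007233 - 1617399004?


608229 seconds (169.0 hours / 7.04 days)

Difference = 1618007233 - 1617399004 = 608229 seconds
In hours: 608229 / 3600 ≈ 169.0
In days: 608229 / 86400 ≈ 7.04


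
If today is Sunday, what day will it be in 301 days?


Sunday

Start: Sunday (index 6)
(6 + 301) mod 7
= 307 mod 7
= 6
Index 6 → Sunday


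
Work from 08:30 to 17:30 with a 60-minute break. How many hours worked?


8h 0m (480 minutes)

Total time = (17×60+30) - (8×60+30)
= 1050 - 510 = 540 min
Minus break: 540 - 60 = 480 min
= 8h 0m


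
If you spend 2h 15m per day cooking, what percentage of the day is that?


9.4%

Time: 135 minutes
Day: 1440 minutes
Percentage = (135/1440) × 100 ≈ 9.4%


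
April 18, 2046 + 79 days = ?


July 6, 2046

Start: April 18, 2046
Add 79 days
April 18 → May 1: 30 - 18 + 1 = 13 days (79 - 13 = 66 left)
May 1 → June 1: 31 - 1 + 1 = 31 days (66 - 31 = 35 left)
June 1 → July 1: 30 - 1 + 1 = 30 days (35 - 30 = 5 left)
July 1 + 5 = July 6, 2046


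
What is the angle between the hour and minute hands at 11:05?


57.5°

Hour hand = 11×30 + 5×0.5 = 332.5°
Minute hand = 5×6 = 30°
Difference = |332.5 - 30| = 302.5°
Since > 180°: 360 - 302.5 = 57.5°


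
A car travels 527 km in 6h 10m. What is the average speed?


Distance: 527 km
Time: 6h 10m = 370 min = 370/60 = 37/6 hours
Speed = 527 ÷ (37/6) = 527 × 6 / 37 = 3162/37 ≈ 85.5 km/h

85.5 km/h


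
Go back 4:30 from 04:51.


00:21

Start: 291 minutes from midnight
Subtract: 270 minutes
Remaining: 291 - 270 = 21
Hours: 0, Minutes: 21


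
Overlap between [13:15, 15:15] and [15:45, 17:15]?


Meeting A: 795-915 (in minutes from midnight)
Meeting B: 945-1035
Overlap start = max(795, 945) = 945
Overlap end = min(915, 1035) = 915
Overlap = max(0, 915 - 945) = 0 min

0 minutes


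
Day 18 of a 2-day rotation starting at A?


Shift B

Shifts: A, B
Start: A (index 0)
Day 18: (0 + 18 - 1) mod 2
= 17 mod 2
= 1
Index 1 → shift B


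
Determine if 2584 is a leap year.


Yes

Rules: divisible by 4 AND (not by 100 OR by 400)
2584 ÷ 4 = 646 exactly → divisible by 4
2584 ÷ 100 = 25 remainder 84 → not divisible by 100
Divisible by 4 but not by 100 → leap year


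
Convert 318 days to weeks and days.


45 weeks 3 days

Weeks: 318 ÷ 7 = 45 remainder 3


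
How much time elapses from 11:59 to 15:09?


3h 10m

End time in minutes: 15×60 + 9 = 909
Start time in minutes: 11×60 + 59 = 719
Difference = 909 - 719 = 190 minutes
= 3 hours 10 minutes


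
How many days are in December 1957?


Month: December (month 12)
December has 31 days

31 days


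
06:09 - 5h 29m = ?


00:40

Start: 369 minutes from midnight
Subtract: 329 minutes
Remaining: 369 - 329 = 40
Hours: 0, Minutes: 40


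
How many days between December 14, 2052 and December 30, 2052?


From December 14, 2052 to December 30, 2052
Same month: 30 - 14 = 16 days

16 days


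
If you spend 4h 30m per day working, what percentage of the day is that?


18.8%

Time: 270 minutes
Day: 1440 minutes
Percentage = (270/1440) × 100 ≈ 18.8%


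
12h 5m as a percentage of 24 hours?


0.5035 (50.35%)

Total minutes: 12×60 + 5 = 725
Day = 24×60 = 1440 minutes
Fraction = 725/1440 ≈ 0.5035
As a percentage: 725/1440 × 100 ≈ 50.35%


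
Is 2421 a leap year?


No

Rules: divisible by 4 AND (not by 100 OR by 400)
2421 ÷ 4 = 605 remainder 1 → not divisible by 4
Not divisible by 4 → not a leap year


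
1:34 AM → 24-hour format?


01:34

Input: 1:34 AM
AM hour stays: 1


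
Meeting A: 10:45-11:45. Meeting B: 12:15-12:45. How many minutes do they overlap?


0 minutes

Meeting A: 645-705 (in minutes from midnight)
Meeting B: 735-765
Overlap start = max(645, 735) = 735
Overlap end = min(705, 765) = 705
Overlap = max(0, 705 - 735) = 0 min


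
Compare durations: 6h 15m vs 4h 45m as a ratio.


Duration 1: 375 minutes
Duration 2: 285 minutes
Ratio = 375:285
GCD = 15
Simplified = 25:19
As a decimal: 25/19 ≈ 1.32

25:19 (1.32)


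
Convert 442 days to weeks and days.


Weeks: 442 ÷ 7 = 63 remainder 1

63 weeks 1 days


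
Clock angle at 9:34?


Hour hand = 9×30 + 34×0.5 = 287.0°
Minute hand = 34×6 = 204°
Difference = |287.0 - 204| = 83.0°

83.0°


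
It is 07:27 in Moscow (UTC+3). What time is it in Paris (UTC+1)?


05:27

Time difference = UTC+1 - UTC+3 = -2 hours
New hour = (7 -2) mod 24
= 5 mod 24 = 5
Minutes unchanged → 05:27


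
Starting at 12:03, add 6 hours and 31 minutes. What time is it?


18:34

Start: 723 minutes from midnight
Add: 391 minutes
Total: 1114 minutes
Hours: 1114 ÷ 60 = 18 remainder 34


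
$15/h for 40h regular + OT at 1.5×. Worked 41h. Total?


Regular: 40h × $15 = $600.00
Overtime: 41 - 40 = 1h
OT pay: 1h × $15 × 1.5 = $22.50
Total = $600.00 + $22.50 = $622.50

$622.50


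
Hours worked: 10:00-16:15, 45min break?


Total time = (16×60+15) - (10×60+0)
= 975 - 600 = 375 min
Minus break: 375 - 45 = 330 min
= 5h 30m

5h 30m (330 minutes)


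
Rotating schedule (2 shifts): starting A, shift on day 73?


Shifts: A, B
Start: A (index 0)
Day 73: (0 + 73 - 1) mod 2
= 72 mod 2
= 0
Index 0 → shift A

Shift A


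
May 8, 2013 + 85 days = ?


August 1, 2013

Start: May 8, 2013
Add 85 days
May 8 → June 1: 31 - 8 + 1 = 24 days (85 - 24 = 61 left)
June 1 → July 1: 30 - 1 + 1 = 30 days (61 - 30 = 31 left)
July 1 → August 1: 31 - 1 + 1 = 31 days (31 - 31 = 0 left)
Land exactly on August 1, 2013


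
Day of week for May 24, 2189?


Sunday

Zeller's congruence:
q=24, m=5, k=89, j=21
h = (24 + ⌊13×6/5⌋ + 89 + ⌊89/4⌋ + ⌊21/4⌋ - 2×21) mod 7
= (24 + 15 + 89 + 22 + 5 - 42) mod 7
= 113 mod 7 = 1
h=1 → Sunday


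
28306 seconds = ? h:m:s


7h 51m 46s

Hours: 28306 ÷ 3600 = 7 remainder 3106
Minutes: 3106 ÷ 60 = 51 remainder 46
Seconds: 46


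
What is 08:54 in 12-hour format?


8:54 AM

Hour: 8
8 < 12 → AM


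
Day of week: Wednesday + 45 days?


Saturday

Start: Wednesday (index 2)
(2 + 45) mod 7
= 47 mod 7
= 5
Index 5 → Saturday


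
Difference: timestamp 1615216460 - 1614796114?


Difference = 1615216460 - 1614796114 = 420346 seconds
In hours: 420346 / 3600 ≈ 116.8
In days: 420346 / 86400 ≈ 4.87

420346 seconds (116.8 hours / 4.87 days)


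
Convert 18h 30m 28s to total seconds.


66628 seconds

Hours: 18 × 3600 = 64800
Minutes: 30 × 60 = 1800
Seconds: 28
Total = 64800 + 1800 + 28 = 66628


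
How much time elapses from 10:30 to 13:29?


End time in minutes: 13×60 + 29 = 809
Start time in minutes: 10×60 + 30 = 630
Difference = 809 - 630 = 179 minutes
= 2 hours 59 minutes

2h 59m


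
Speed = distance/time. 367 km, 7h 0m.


52.4 km/h

Distance: 367 km
Time: 7 hours
Speed = 367 / 7 ≈ 52.4 km/h


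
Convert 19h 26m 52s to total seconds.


Hours: 19 × 3600 = 68400
Minutes: 26 × 60 = 1560
Seconds: 52
Total = 68400 + 1560 + 52 = 70012

70012 seconds


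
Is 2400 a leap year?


Yes

Rules: divisible by 4 AND (not by 100 OR by 400)
2400 ÷ 4 = 600 exactly → divisible by 4
2400 ÷ 100 = 24 exactly → divisible by 100
2400 ÷ 400 = 6 exactly → divisible by 400
Divisible by 400 → leap year
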